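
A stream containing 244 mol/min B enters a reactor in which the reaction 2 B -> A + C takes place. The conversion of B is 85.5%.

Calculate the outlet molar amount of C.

B reacted = 0.855 × 244 = 208.6 mol/min; ν_B = −2, so ξ = 208.6/2 = 104.3 mol/min.
Outlet amounts (n = n₀ + ν ξ):
  B: 244 − 2(104.3) = 35.38
  A: 0 + 1(104.3) = 104.3
  C: 0 + 1(104.3) = 104.3

104 mol/min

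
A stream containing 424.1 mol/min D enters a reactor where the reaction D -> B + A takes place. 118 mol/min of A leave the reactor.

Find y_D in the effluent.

0.565

For A: n = n₀ + 1ξ → 118 = 0 + 1ξ, giving ξ = 118 mol/min.
Outlet amounts (n = n₀ + ν ξ):
  D: 424.1 − 1(118) = 306.1
  B: 0 + 1(118) = 118
  A: 0 + 1(118) = 118
Total out = 542.1 mol/min; y_D = 306.1 / 542.1 = 0.5647.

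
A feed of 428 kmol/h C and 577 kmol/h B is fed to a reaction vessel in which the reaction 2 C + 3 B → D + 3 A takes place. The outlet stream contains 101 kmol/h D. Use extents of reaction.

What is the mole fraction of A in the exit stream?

For D: n = n₀ + 1ξ → 101 = 0 + 1ξ, giving ξ = 101 kmol/h.
Outlet amounts (n = n₀ + ν ξ):
  C: 428 − 2(101) = 226
  B: 577 − 3(101) = 274
  D: 0 + 1(101) = 101
  A: 0 + 3(101) = 303
Total out = 904 kmol/h; y_A = 303 / 904 = 0.3352.

0.335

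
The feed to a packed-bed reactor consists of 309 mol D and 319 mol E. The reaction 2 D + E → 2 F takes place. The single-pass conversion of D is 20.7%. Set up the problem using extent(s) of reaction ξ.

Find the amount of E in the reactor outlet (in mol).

287 mol

D reacted = 0.207 × 309 = 63.96 mol; ν_D = −2, so ξ = 63.96/2 = 31.98 mol.
Outlet amounts (n = n₀ + ν ξ):
  D: 309 − 2(31.98) = 245
  E: 319 − 1(31.98) = 287
  F: 0 + 2(31.98) = 63.96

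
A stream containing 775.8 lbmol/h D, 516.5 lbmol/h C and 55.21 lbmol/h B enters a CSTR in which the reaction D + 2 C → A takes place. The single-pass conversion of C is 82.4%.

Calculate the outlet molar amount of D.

C reacted = 0.824 × 516.5 = 425.6 lbmol/h; ν_C = −2, so ξ = 425.6/2 = 212.8 lbmol/h.
Outlet amounts (n = n₀ + ν ξ):
  D: 775.8 − 1(212.8) = 563
  C: 516.5 − 2(212.8) = 90.9
  A: 0 + 1(212.8) = 212.8
  B: 55.21 (inert)

563 lbmol/h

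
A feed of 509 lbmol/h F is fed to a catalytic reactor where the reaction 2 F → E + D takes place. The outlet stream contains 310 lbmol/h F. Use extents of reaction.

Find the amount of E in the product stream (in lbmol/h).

99.5 lbmol/h

For F: n = n₀ − 2ξ → 310 = 509 − 2ξ, giving ξ = 99.5 lbmol/h.
Outlet amounts (n = n₀ + ν ξ):
  F: 509 − 2(99.5) = 310
  E: 0 + 1(99.5) = 99.5
  D: 0 + 1(99.5) = 99.5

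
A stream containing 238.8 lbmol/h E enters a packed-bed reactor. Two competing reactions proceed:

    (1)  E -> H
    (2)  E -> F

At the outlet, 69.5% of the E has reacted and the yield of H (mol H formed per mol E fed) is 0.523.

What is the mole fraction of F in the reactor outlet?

0.172

Yield of H: 1ξ₁ / 238.8 = 0.523 → ξ₁ = 124.9 lbmol/h.
Conversion of E: 1ξ₁ + 1ξ₂ = 0.695 × 238.8 = 166 → ξ₂ = 41.07 lbmol/h.
Outlet amounts (n = n₀ + Σ ν·ξ):
  E: 238.8 − 1(124.9) − 1(41.07) = 72.83
  H: 0 + 1(124.9) = 124.9
  F: 0 + 1(41.07) = 41.07
Total out = 238.8 lbmol/h; y_F = 41.07 / 238.8 = 0.172.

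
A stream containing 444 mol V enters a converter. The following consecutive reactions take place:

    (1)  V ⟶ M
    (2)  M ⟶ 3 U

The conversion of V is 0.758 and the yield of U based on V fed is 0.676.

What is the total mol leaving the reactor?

644 mol

Conversion of V: V consumed = 1ξ₁ = 0.758 × 444 → ξ₁ = 336.6 mol.
Yield of U: 3ξ₂ / 444 = 0.676 → ξ₂ = 100 mol.
Outlet amounts (n = n₀ + Σ ν·ξ):
  V: 444 − 1(336.6) = 107.4
  M: 0 + 1(336.6) − 1(100) = 236.5
  U: 0 + 3(100) = 300.1
Total out = 107.4 + 236.5 + 300.1 = 644.1 mol.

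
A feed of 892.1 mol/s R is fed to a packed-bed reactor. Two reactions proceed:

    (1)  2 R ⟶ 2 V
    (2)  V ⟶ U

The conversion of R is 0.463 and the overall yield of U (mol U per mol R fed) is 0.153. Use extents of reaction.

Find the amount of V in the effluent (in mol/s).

277 mol/s

Conversion of R: R consumed = 2ξ₁ = 0.463 × 892.1 → ξ₁ = 206.5 mol/s.
Yield of U: 1ξ₂ / 892.1 = 0.153 → ξ₂ = 136.5 mol/s.
Outlet amounts (n = n₀ + Σ ν·ξ):
  R: 892.1 − 2(206.5) = 479.1
  V: 0 + 2(206.5) − 1(136.5) = 276.6
  U: 0 + 1(136.5) = 136.5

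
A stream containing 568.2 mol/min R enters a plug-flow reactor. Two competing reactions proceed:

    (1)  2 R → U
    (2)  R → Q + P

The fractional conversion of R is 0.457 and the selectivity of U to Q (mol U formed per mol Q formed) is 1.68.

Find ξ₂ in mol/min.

ξ₂ = 59.6 mol/min

Conversion of R: R consumed = 0.457 × 568.2 = 259.7 mol/min = 2ξ₁ + 1ξ₂.
Selectivity: 1ξ₁ / (1ξ₂) = 1.68 → ξ₁ = 1.68 ξ₂.
Substitute: (2·1.68 + 1) ξ₂ = 259.7 → ξ₂ = 59.56 mol/min, ξ₁ = 100.1 mol/min.
Outlet amounts (n = n₀ + Σ ν·ξ):
  R: 568.2 − 2(100.1) − 1(59.56) = 308.5
  U: 0 + 1(100.1) = 100.1
  Q: 0 + 1(59.56) = 59.56
  P: 0 + 1(59.56) = 59.56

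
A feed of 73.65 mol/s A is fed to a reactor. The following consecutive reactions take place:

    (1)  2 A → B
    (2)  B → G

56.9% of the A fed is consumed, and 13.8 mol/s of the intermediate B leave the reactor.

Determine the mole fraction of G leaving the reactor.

Conversion of A: A consumed = 2ξ₁ = 0.569 × 73.65 → ξ₁ = 20.95 mol/s.
B balance: n_B = 0 + 1ξ₁ − 1ξ₂ = 13.8 → ξ₂ = (1·20.95 − 13.8)/1 = 7.153 mol/s.
Outlet amounts (n = n₀ + Σ ν·ξ):
  A: 73.65 − 2(20.95) = 31.74
  B: 0 + 1(20.95) − 1(7.153) = 13.8
  G: 0 + 1(7.153) = 7.153
Total out = 52.7 mol/s; y_G = 7.153 / 52.7 = 0.1357.

0.136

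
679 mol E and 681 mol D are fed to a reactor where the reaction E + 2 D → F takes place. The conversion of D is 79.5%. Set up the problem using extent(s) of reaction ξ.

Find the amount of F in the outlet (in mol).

271 mol

D reacted = 0.795 × 681 = 541.4 mol; ν_D = −2, so ξ = 541.4/2 = 270.7 mol.
Outlet amounts (n = n₀ + ν ξ):
  E: 679 − 1(270.7) = 408.3
  D: 681 − 2(270.7) = 139.6
  F: 0 + 1(270.7) = 270.7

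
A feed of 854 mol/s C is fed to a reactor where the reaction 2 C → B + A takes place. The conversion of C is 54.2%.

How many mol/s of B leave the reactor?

231 mol/s

C reacted = 0.542 × 854 = 462.9 mol/s; ν_C = −2, so ξ = 462.9/2 = 231.4 mol/s.
Outlet amounts (n = n₀ + ν ξ):
  C: 854 − 2(231.4) = 391.1
  B: 0 + 1(231.4) = 231.4
  A: 0 + 1(231.4) = 231.4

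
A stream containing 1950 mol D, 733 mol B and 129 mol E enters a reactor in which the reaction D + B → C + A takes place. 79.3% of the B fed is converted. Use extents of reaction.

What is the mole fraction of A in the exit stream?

0.207

B reacted = 0.793 × 733 = 581.3 mol; ν_B = −1, so ξ = 581.3/1 = 581.3 mol.
Outlet amounts (n = n₀ + ν ξ):
  D: 1950 − 1(581.3) = 1369
  B: 733 − 1(581.3) = 151.7
  C: 0 + 1(581.3) = 581.3
  A: 0 + 1(581.3) = 581.3
  E: 129 (inert)
Total out = 2812 mol; y_A = 581.3 / 2812 = 0.2067.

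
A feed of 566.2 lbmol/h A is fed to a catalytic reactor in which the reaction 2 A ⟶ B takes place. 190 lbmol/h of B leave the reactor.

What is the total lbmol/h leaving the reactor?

376 lbmol/h

For B: n = n₀ + 1ξ → 190 = 0 + 1ξ, giving ξ = 190 lbmol/h.
Outlet amounts (n = n₀ + ν ξ):
  A: 566.2 − 2(190) = 186.2
  B: 0 + 1(190) = 190
Total out = 186.2 + 190 = 376.2 lbmol/h.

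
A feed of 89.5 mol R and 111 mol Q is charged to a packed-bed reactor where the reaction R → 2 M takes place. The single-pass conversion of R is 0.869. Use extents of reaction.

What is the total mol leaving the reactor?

278 mol

R reacted = 0.869 × 89.5 = 77.78 mol; ν_R = −1, so ξ = 77.78/1 = 77.78 mol.
Outlet amounts (n = n₀ + ν ξ):
  R: 89.5 − 1(77.78) = 11.72
  M: 0 + 2(77.78) = 155.6
  Q: 111 (inert)
Total out = 11.72 + 155.6 + 111 = 278.3 mol.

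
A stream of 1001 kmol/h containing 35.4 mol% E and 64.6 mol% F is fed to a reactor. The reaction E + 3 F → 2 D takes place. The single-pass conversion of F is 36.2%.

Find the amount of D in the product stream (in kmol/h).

F reacted = 0.362 × 646.6 = 234.1 kmol/h; ν_F = −3, so ξ = 234.1/3 = 78.03 kmol/h.
Outlet amounts (n = n₀ + ν ξ):
  E: 354.4 − 1(78.03) = 276.3
  F: 646.6 − 3(78.03) = 412.6
  D: 0 + 2(78.03) = 156.1

156 kmol/h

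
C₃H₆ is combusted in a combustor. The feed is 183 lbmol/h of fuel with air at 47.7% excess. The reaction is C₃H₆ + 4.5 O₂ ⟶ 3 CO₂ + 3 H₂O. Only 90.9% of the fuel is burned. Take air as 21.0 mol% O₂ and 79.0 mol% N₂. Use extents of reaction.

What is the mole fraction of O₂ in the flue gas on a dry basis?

Stoichiometric O₂ = 4.5 × 183 = 823.5 lbmol/h; O₂ fed = 823.5 × 1.477 = 1216 lbmol/h.
N₂ fed = 1216 × 79/21 = 4576 lbmol/h.
Fuel reacted = 0.909 × 183 → ξ = 166.3 lbmol/h.
Outlet (n = n₀ + ν ξ):
  C₃H₆: 183 − 1(166.3) = 16.65
  O₂: 1216 − 4.5(166.3) = 467.7
  N₂: 4576 (inert)
  CO₂: 0 + 3(166.3) = 499
  H₂O: 0 + 3(166.3) = 499
Dry total = 5559 lbmol/h; y_O₂ (dry) = 467.7 / 5559 = 0.08414.

0.0841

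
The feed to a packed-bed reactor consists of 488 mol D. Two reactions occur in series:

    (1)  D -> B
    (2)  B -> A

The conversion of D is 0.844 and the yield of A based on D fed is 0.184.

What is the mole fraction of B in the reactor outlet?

Conversion of D: D consumed = 1ξ₁ = 0.844 × 488 → ξ₁ = 411.9 mol.
Yield of A: 1ξ₂ / 488 = 0.184 → ξ₂ = 89.79 mol.
Outlet amounts (n = n₀ + Σ ν·ξ):
  D: 488 − 1(411.9) = 76.13
  B: 0 + 1(411.9) − 1(89.79) = 322.1
  A: 0 + 1(89.79) = 89.79
Total out = 488 mol; y_B = 322.1 / 488 = 0.66.

0.66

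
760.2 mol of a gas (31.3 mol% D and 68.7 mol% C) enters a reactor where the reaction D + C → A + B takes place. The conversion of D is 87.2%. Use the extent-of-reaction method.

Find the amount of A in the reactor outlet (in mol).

D reacted = 0.872 × 237.9 = 207.5 mol; ν_D = −1, so ξ = 207.5/1 = 207.5 mol.
Outlet amounts (n = n₀ + ν ξ):
  D: 237.9 − 1(207.5) = 30.46
  C: 522.3 − 1(207.5) = 314.8
  A: 0 + 1(207.5) = 207.5
  B: 0 + 1(207.5) = 207.5

207 mol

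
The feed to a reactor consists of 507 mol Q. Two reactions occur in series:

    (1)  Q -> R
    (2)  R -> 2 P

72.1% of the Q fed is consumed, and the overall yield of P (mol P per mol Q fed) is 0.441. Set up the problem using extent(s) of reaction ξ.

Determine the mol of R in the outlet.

Conversion of Q: Q consumed = 1ξ₁ = 0.721 × 507 → ξ₁ = 365.5 mol.
Yield of P: 2ξ₂ / 507 = 0.441 → ξ₂ = 111.8 mol.
Outlet amounts (n = n₀ + Σ ν·ξ):
  Q: 507 − 1(365.5) = 141.5
  R: 0 + 1(365.5) − 1(111.8) = 253.8
  P: 0 + 2(111.8) = 223.6

254 mol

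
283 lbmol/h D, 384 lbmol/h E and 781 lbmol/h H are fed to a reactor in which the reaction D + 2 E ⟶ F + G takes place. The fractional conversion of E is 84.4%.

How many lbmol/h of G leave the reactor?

162 lbmol/h

E reacted = 0.844 × 384 = 324.1 lbmol/h; ν_E = −2, so ξ = 324.1/2 = 162 lbmol/h.
Outlet amounts (n = n₀ + ν ξ):
  D: 283 − 1(162) = 121
  E: 384 − 2(162) = 59.9
  F: 0 + 1(162) = 162
  G: 0 + 1(162) = 162
  H: 781 (inert)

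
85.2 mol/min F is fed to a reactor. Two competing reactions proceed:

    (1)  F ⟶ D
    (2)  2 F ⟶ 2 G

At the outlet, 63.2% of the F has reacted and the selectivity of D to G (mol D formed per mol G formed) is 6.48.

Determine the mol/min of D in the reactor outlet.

Conversion of F: F consumed = 0.632 × 85.2 = 53.85 mol/min = 1ξ₁ + 2ξ₂.
Selectivity: 1ξ₁ / (2ξ₂) = 6.48 → ξ₁ = 12.96 ξ₂.
Substitute: (1·12.96 + 2) ξ₂ = 53.85 → ξ₂ = 3.599 mol/min, ξ₁ = 46.65 mol/min.
Outlet amounts (n = n₀ + Σ ν·ξ):
  F: 85.2 − 1(46.65) − 2(3.599) = 31.35
  D: 0 + 1(46.65) = 46.65
  G: 0 + 2(3.599) = 7.199

46.6 mol/min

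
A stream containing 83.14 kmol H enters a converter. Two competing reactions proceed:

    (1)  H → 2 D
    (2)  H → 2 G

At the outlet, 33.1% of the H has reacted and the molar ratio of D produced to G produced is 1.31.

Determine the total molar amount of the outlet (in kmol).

Conversion of H: H consumed = 0.331 × 83.14 = 27.52 kmol = 1ξ₁ + 1ξ₂.
Selectivity: 2ξ₁ / (2ξ₂) = 1.31 → ξ₁ = 1.31 ξ₂.
Substitute: (1·1.31 + 1) ξ₂ = 27.52 → ξ₂ = 11.91 kmol, ξ₁ = 15.61 kmol.
Outlet amounts (n = n₀ + Σ ν·ξ):
  H: 83.14 − 1(15.61) − 1(11.91) = 55.62
  D: 0 + 2(15.61) = 31.21
  G: 0 + 2(11.91) = 23.83
Total out = 55.62 + 31.21 + 23.83 = 110.7 kmol.

111 kmol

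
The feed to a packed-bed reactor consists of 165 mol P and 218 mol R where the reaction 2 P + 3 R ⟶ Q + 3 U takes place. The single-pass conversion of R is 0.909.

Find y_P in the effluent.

R reacted = 0.909 × 218 = 198.2 mol; ν_R = −3, so ξ = 198.2/3 = 66.05 mol.
Outlet amounts (n = n₀ + ν ξ):
  P: 165 − 2(66.05) = 32.89
  R: 218 − 3(66.05) = 19.84
  Q: 0 + 1(66.05) = 66.05
  U: 0 + 3(66.05) = 198.2
Total out = 316.9 mol; y_P = 32.89 / 316.9 = 0.1038.

0.104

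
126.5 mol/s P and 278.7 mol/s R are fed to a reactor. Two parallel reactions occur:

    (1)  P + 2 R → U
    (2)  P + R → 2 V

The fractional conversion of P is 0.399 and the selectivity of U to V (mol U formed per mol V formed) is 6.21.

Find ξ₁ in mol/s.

Conversion of P: P consumed = 0.399 × 126.5 = 50.47 mol/s = 1ξ₁ + 1ξ₂.
Selectivity: 1ξ₁ / (2ξ₂) = 6.21 → ξ₁ = 12.42 ξ₂.
Substitute: (1·12.42 + 1) ξ₂ = 50.47 → ξ₂ = 3.761 mol/s, ξ₁ = 46.71 mol/s.
Outlet amounts (n = n₀ + Σ ν·ξ):
  P: 126.5 − 1(46.71) − 1(3.761) = 76.03
  R: 278.7 − 2(46.71) − 1(3.761) = 181.5
  U: 0 + 1(46.71) = 46.71
  V: 0 + 2(3.761) = 7.522

ξ₁ = 46.7 mol/s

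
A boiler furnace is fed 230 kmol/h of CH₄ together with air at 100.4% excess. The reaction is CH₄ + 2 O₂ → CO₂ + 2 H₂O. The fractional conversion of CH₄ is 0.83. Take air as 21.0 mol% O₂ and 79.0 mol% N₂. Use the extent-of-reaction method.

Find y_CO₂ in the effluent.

0.0413

Stoichiometric O₂ = 2 × 230 = 460 kmol/h; O₂ fed = 460 × 2.004 = 921.8 kmol/h.
N₂ fed = 921.8 × 79/21 = 3468 kmol/h.
Fuel reacted = 0.83 × 230 → ξ = 190.9 kmol/h.
Outlet (n = n₀ + ν ξ):
  CH₄: 230 − 1(190.9) = 39.1
  O₂: 921.8 − 2(190.9) = 540
  N₂: 3468 (inert)
  CO₂: 0 + 1(190.9) = 190.9
  H₂O: 0 + 2(190.9) = 381.8
Total out = 4620 kmol/h; y_CO₂ = 190.9 / 4620 = 0.04132.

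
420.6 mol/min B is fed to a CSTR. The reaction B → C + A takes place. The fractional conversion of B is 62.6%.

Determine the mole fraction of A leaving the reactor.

0.385

B reacted = 0.626 × 420.6 = 263.3 mol/min; ν_B = −1, so ξ = 263.3/1 = 263.3 mol/min.
Outlet amounts (n = n₀ + ν ξ):
  B: 420.6 − 1(263.3) = 157.3
  C: 0 + 1(263.3) = 263.3
  A: 0 + 1(263.3) = 263.3
Total out = 683.9 mol/min; y_A = 263.3 / 683.9 = 0.385.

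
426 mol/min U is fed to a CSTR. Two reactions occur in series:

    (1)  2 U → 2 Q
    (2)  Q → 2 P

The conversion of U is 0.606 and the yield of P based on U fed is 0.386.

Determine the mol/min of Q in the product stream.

Conversion of U: U consumed = 2ξ₁ = 0.606 × 426 → ξ₁ = 129.1 mol/min.
Yield of P: 2ξ₂ / 426 = 0.386 → ξ₂ = 82.22 mol/min.
Outlet amounts (n = n₀ + Σ ν·ξ):
  U: 426 − 2(129.1) = 167.8
  Q: 0 + 2(129.1) − 1(82.22) = 175.9
  P: 0 + 2(82.22) = 164.4

176 mol/min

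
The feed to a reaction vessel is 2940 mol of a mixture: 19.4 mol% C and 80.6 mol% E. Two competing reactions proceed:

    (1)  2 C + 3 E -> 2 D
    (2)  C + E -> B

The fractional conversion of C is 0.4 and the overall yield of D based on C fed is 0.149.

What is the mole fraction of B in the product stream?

Yield of D: 2ξ₁ / 570.4 = 0.149 → ξ₁ = 42.49 mol.
Conversion of C: 2ξ₁ + 1ξ₂ = 0.4 × 570.4 = 228.1 → ξ₂ = 143.2 mol.
Outlet amounts (n = n₀ + Σ ν·ξ):
  C: 570.4 − 2(42.49) − 1(143.2) = 342.2
  E: 2370 − 3(42.49) − 1(143.2) = 2099
  D: 0 + 2(42.49) = 84.98
  B: 0 + 1(143.2) = 143.2
Total out = 2669 mol; y_B = 143.2 / 2669 = 0.05363.

0.0536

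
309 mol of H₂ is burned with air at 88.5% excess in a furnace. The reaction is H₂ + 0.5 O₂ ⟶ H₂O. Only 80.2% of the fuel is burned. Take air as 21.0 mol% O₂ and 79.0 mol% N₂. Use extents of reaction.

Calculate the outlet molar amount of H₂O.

248 mol

Stoichiometric O₂ = 0.5 × 309 = 154.5 mol; O₂ fed = 154.5 × 1.885 = 291.2 mol.
N₂ fed = 291.2 × 79/21 = 1096 mol.
Fuel reacted = 0.802 × 309 → ξ = 247.8 mol.
Outlet (n = n₀ + ν ξ):
  H₂: 309 − 1(247.8) = 61.18
  O₂: 291.2 − 0.5(247.8) = 167.3
  N₂: 1096 (inert)
  H₂O: 0 + 1(247.8) = 247.8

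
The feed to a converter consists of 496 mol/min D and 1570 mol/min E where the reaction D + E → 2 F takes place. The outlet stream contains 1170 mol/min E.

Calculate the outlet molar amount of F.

800 mol/min

For E: n = n₀ − 1ξ → 1170 = 1570 − 1ξ, giving ξ = 400 mol/min.
Outlet amounts (n = n₀ + ν ξ):
  D: 496 − 1(400) = 96
  E: 1570 − 1(400) = 1170
  F: 0 + 2(400) = 800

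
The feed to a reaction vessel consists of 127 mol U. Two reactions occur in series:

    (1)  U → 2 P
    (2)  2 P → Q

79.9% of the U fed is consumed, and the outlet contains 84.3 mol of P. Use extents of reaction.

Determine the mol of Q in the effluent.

Conversion of U: U consumed = 1ξ₁ = 0.799 × 127 → ξ₁ = 101.5 mol.
P balance: n_P = 0 + 2ξ₁ − 2ξ₂ = 84.3 → ξ₂ = (2·101.5 − 84.3)/2 = 59.32 mol.
Outlet amounts (n = n₀ + Σ ν·ξ):
  U: 127 − 1(101.5) = 25.53
  P: 0 + 2(101.5) − 2(59.32) = 84.3
  Q: 0 + 1(59.32) = 59.32

59.3 mol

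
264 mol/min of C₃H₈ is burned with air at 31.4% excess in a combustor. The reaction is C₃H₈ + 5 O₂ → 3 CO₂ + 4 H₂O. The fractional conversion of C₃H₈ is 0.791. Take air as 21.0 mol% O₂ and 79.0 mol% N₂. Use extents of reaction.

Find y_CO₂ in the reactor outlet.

0.0717

Stoichiometric O₂ = 5 × 264 = 1320 mol/min; O₂ fed = 1320 × 1.314 = 1734 mol/min.
N₂ fed = 1734 × 79/21 = 6525 mol/min.
Fuel reacted = 0.791 × 264 → ξ = 208.8 mol/min.
Outlet (n = n₀ + ν ξ):
  C₃H₈: 264 − 1(208.8) = 55.18
  O₂: 1734 − 5(208.8) = 690.4
  N₂: 6525 (inert)
  CO₂: 0 + 3(208.8) = 626.5
  H₂O: 0 + 4(208.8) = 835.3
Total out = 8732 mol/min; y_CO₂ = 626.5 / 8732 = 0.07174.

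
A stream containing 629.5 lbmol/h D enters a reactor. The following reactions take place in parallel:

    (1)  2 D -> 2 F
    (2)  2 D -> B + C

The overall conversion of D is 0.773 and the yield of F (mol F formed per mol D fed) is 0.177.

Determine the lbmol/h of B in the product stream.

188 lbmol/h

Yield of F: 2ξ₁ / 629.5 = 0.177 → ξ₁ = 55.71 lbmol/h.
Conversion of D: 2ξ₁ + 2ξ₂ = 0.773 × 629.5 = 486.6 → ξ₂ = 187.6 lbmol/h.
Outlet amounts (n = n₀ + Σ ν·ξ):
  D: 629.5 − 2(55.71) − 2(187.6) = 142.9
  F: 0 + 2(55.71) = 111.4
  B: 0 + 1(187.6) = 187.6
  C: 0 + 1(187.6) = 187.6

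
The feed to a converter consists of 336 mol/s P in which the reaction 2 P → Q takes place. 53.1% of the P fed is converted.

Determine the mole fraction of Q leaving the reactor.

0.361

P reacted = 0.531 × 336 = 178.4 mol/s; ν_P = −2, so ξ = 178.4/2 = 89.21 mol/s.
Outlet amounts (n = n₀ + ν ξ):
  P: 336 − 2(89.21) = 157.6
  Q: 0 + 1(89.21) = 89.21
Total out = 246.8 mol/s; y_Q = 89.21 / 246.8 = 0.3615.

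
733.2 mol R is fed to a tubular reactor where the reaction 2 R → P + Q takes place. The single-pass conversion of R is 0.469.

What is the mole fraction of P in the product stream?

R reacted = 0.469 × 733.2 = 343.9 mol; ν_R = −2, so ξ = 343.9/2 = 171.9 mol.
Outlet amounts (n = n₀ + ν ξ):
  R: 733.2 − 2(171.9) = 389.3
  P: 0 + 1(171.9) = 171.9
  Q: 0 + 1(171.9) = 171.9
Total out = 733.2 mol; y_P = 171.9 / 733.2 = 0.2345.

0.234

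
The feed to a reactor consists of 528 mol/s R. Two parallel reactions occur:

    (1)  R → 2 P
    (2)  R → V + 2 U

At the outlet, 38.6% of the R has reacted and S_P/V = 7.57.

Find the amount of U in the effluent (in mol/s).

85.2 mol/s

Conversion of R: R consumed = 0.386 × 528 = 203.8 mol/s = 1ξ₁ + 1ξ₂.
Selectivity: 2ξ₁ / (1ξ₂) = 7.57 → ξ₁ = 3.785 ξ₂.
Substitute: (1·3.785 + 1) ξ₂ = 203.8 → ξ₂ = 42.59 mol/s, ξ₁ = 161.2 mol/s.
Outlet amounts (n = n₀ + Σ ν·ξ):
  R: 528 − 1(161.2) − 1(42.59) = 324.2
  P: 0 + 2(161.2) = 322.4
  V: 0 + 1(42.59) = 42.59
  U: 0 + 2(42.59) = 85.19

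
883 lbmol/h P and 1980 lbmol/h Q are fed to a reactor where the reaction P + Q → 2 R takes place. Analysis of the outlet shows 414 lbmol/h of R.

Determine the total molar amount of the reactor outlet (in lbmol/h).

For R: n = n₀ + 2ξ → 414 = 0 + 2ξ, giving ξ = 207 lbmol/h.
Outlet amounts (n = n₀ + ν ξ):
  P: 883 − 1(207) = 676
  Q: 1980 − 1(207) = 1773
  R: 0 + 2(207) = 414
Total out = 676 + 1773 + 414 = 2863 lbmol/h.

2860 lbmol/h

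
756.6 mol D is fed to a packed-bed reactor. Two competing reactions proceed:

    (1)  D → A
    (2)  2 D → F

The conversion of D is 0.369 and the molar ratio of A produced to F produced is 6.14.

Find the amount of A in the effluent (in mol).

Conversion of D: D consumed = 0.369 × 756.6 = 279.2 mol = 1ξ₁ + 2ξ₂.
Selectivity: 1ξ₁ / (1ξ₂) = 6.14 → ξ₁ = 6.14 ξ₂.
Substitute: (1·6.14 + 2) ξ₂ = 279.2 → ξ₂ = 34.3 mol, ξ₁ = 210.6 mol.
Outlet amounts (n = n₀ + Σ ν·ξ):
  D: 756.6 − 1(210.6) − 2(34.3) = 477.4
  A: 0 + 1(210.6) = 210.6
  F: 0 + 1(34.3) = 34.3

211 mol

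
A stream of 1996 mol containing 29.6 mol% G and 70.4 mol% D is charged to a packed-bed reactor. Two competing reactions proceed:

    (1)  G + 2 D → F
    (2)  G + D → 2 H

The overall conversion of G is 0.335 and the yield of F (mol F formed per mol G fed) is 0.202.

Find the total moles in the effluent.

Yield of F: 1ξ₁ / 590.8 = 0.202 → ξ₁ = 119.3 mol.
Conversion of G: 1ξ₁ + 1ξ₂ = 0.335 × 590.8 = 197.9 → ξ₂ = 78.58 mol.
Outlet amounts (n = n₀ + Σ ν·ξ):
  G: 590.8 − 1(119.3) − 1(78.58) = 392.9
  D: 1405 − 2(119.3) − 1(78.58) = 1088
  F: 0 + 1(119.3) = 119.3
  H: 0 + 2(78.58) = 157.2
Total out = 392.9 + 1088 + 119.3 + 157.2 = 1757 mol.

1760 mol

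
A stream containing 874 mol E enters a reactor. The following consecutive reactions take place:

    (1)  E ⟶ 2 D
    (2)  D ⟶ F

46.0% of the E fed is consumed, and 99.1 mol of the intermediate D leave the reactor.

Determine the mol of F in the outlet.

Conversion of E: E consumed = 1ξ₁ = 0.46 × 874 → ξ₁ = 402 mol.
D balance: n_D = 0 + 2ξ₁ − 1ξ₂ = 99.1 → ξ₂ = (2·402 − 99.1)/1 = 705 mol.
Outlet amounts (n = n₀ + Σ ν·ξ):
  E: 874 − 1(402) = 472
  D: 0 + 2(402) − 1(705) = 99.1
  F: 0 + 1(705) = 705

705 mol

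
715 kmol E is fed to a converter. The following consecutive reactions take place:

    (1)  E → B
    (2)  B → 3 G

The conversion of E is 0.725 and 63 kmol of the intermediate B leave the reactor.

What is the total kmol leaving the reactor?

Conversion of E: E consumed = 1ξ₁ = 0.725 × 715 → ξ₁ = 518.4 kmol.
B balance: n_B = 0 + 1ξ₁ − 1ξ₂ = 63 → ξ₂ = (1·518.4 − 63)/1 = 455.4 kmol.
Outlet amounts (n = n₀ + Σ ν·ξ):
  E: 715 − 1(518.4) = 196.6
  B: 0 + 1(518.4) − 1(455.4) = 63
  G: 0 + 3(455.4) = 1366
Total out = 196.6 + 63 + 1366 = 1626 kmol.

1630 kmol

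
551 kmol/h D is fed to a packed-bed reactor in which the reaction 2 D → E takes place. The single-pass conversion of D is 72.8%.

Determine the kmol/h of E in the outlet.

201 kmol/h

D reacted = 0.728 × 551 = 401.1 kmol/h; ν_D = −2, so ξ = 401.1/2 = 200.6 kmol/h.
Outlet amounts (n = n₀ + ν ξ):
  D: 551 − 2(200.6) = 149.9
  E: 0 + 1(200.6) = 200.6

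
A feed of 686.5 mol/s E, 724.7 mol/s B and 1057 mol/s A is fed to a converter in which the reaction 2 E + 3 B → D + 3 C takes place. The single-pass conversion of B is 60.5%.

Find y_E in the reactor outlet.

0.17

B reacted = 0.605 × 724.7 = 438.4 mol/s; ν_B = −3, so ξ = 438.4/3 = 146.1 mol/s.
Outlet amounts (n = n₀ + ν ξ):
  E: 686.5 − 2(146.1) = 394.2
  B: 724.7 − 3(146.1) = 286.3
  D: 0 + 1(146.1) = 146.1
  C: 0 + 3(146.1) = 438.4
  A: 1057 (inert)
Total out = 2322 mol/s; y_E = 394.2 / 2322 = 0.1698.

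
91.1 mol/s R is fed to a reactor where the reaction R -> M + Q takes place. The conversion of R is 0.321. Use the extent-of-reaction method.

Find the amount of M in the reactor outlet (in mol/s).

R reacted = 0.321 × 91.1 = 29.24 mol/s; ν_R = −1, so ξ = 29.24/1 = 29.24 mol/s.
Outlet amounts (n = n₀ + ν ξ):
  R: 91.1 − 1(29.24) = 61.86
  M: 0 + 1(29.24) = 29.24
  Q: 0 + 1(29.24) = 29.24

29.2 mol/s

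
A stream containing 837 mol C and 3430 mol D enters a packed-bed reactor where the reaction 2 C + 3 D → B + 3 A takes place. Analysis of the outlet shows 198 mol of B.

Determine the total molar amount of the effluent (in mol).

4070 mol

For B: n = n₀ + 1ξ → 198 = 0 + 1ξ, giving ξ = 198 mol.
Outlet amounts (n = n₀ + ν ξ):
  C: 837 − 2(198) = 441
  D: 3430 − 3(198) = 2836
  B: 0 + 1(198) = 198
  A: 0 + 3(198) = 594
Total out = 441 + 2836 + 198 + 594 = 4069 mol.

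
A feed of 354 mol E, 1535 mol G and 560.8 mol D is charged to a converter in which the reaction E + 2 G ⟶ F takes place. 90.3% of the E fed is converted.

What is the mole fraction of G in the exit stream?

0.495

E reacted = 0.903 × 354 = 319.7 mol; ν_E = −1, so ξ = 319.7/1 = 319.7 mol.
Outlet amounts (n = n₀ + ν ξ):
  E: 354 − 1(319.7) = 34.34
  G: 1535 − 2(319.7) = 895.7
  F: 0 + 1(319.7) = 319.7
  D: 560.8 (inert)
Total out = 1810 mol; y_G = 895.7 / 1810 = 0.4947.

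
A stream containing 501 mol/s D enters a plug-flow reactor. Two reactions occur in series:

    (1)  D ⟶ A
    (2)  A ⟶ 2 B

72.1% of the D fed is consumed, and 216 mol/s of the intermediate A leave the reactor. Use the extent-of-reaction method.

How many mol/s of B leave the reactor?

290 mol/s

Conversion of D: D consumed = 1ξ₁ = 0.721 × 501 → ξ₁ = 361.2 mol/s.
A balance: n_A = 0 + 1ξ₁ − 1ξ₂ = 216 → ξ₂ = (1·361.2 − 216)/1 = 145.2 mol/s.
Outlet amounts (n = n₀ + Σ ν·ξ):
  D: 501 − 1(361.2) = 139.8
  A: 0 + 1(361.2) − 1(145.2) = 216
  B: 0 + 2(145.2) = 290.4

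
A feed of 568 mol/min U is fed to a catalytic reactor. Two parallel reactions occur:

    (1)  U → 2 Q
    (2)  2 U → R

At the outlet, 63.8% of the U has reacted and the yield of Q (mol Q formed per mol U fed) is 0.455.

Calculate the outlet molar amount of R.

117 mol/min

Yield of Q: 2ξ₁ / 568 = 0.455 → ξ₁ = 129.2 mol/min.
Conversion of U: 1ξ₁ + 2ξ₂ = 0.638 × 568 = 362.4 → ξ₂ = 116.6 mol/min.
Outlet amounts (n = n₀ + Σ ν·ξ):
  U: 568 − 1(129.2) − 2(116.6) = 205.6
  Q: 0 + 2(129.2) = 258.4
  R: 0 + 1(116.6) = 116.6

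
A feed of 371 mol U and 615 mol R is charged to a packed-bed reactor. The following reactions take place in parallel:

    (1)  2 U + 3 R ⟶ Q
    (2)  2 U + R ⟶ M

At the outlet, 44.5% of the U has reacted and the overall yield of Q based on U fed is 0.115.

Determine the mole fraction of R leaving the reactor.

Yield of Q: 1ξ₁ / 371 = 0.115 → ξ₁ = 42.66 mol.
Conversion of U: 2ξ₁ + 2ξ₂ = 0.445 × 371 = 165.1 → ξ₂ = 39.88 mol.
Outlet amounts (n = n₀ + Σ ν·ξ):
  U: 371 − 2(42.66) − 2(39.88) = 205.9
  R: 615 − 3(42.66) − 1(39.88) = 447.1
  Q: 0 + 1(42.66) = 42.66
  M: 0 + 1(39.88) = 39.88
Total out = 735.6 mol; y_R = 447.1 / 735.6 = 0.6079.

0.608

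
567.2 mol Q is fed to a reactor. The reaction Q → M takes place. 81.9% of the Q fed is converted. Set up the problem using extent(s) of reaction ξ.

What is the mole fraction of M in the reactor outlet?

0.819

Q reacted = 0.819 × 567.2 = 464.5 mol; ν_Q = −1, so ξ = 464.5/1 = 464.5 mol.
Outlet amounts (n = n₀ + ν ξ):
  Q: 567.2 − 1(464.5) = 102.7
  M: 0 + 1(464.5) = 464.5
Total out = 567.2 mol; y_M = 464.5 / 567.2 = 0.819.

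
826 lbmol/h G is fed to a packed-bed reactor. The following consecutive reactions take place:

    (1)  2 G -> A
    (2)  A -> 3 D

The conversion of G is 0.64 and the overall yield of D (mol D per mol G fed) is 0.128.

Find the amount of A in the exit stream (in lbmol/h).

Conversion of G: G consumed = 2ξ₁ = 0.64 × 826 → ξ₁ = 264.3 lbmol/h.
Yield of D: 3ξ₂ / 826 = 0.128 → ξ₂ = 35.24 lbmol/h.
Outlet amounts (n = n₀ + Σ ν·ξ):
  G: 826 − 2(264.3) = 297.4
  A: 0 + 1(264.3) − 1(35.24) = 229.1
  D: 0 + 3(35.24) = 105.7

229 lbmol/h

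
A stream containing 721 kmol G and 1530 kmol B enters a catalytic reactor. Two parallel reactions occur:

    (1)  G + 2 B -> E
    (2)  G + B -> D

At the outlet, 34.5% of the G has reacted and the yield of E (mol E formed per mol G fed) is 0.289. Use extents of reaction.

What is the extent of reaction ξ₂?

ξ₂ = 40.4 kmol

Yield of E: 1ξ₁ / 721 = 0.289 → ξ₁ = 208.4 kmol.
Conversion of G: 1ξ₁ + 1ξ₂ = 0.345 × 721 = 248.7 → ξ₂ = 40.38 kmol.
Outlet amounts (n = n₀ + Σ ν·ξ):
  G: 721 − 1(208.4) − 1(40.38) = 472.3
  B: 1530 − 2(208.4) − 1(40.38) = 1073
  E: 0 + 1(208.4) = 208.4
  D: 0 + 1(40.38) = 40.38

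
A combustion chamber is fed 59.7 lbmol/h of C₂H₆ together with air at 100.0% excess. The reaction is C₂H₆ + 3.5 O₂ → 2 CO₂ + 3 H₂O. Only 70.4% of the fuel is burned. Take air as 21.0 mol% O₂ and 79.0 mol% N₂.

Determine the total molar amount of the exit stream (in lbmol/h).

2070 lbmol/h

Stoichiometric O₂ = 3.5 × 59.7 = 209 lbmol/h; O₂ fed = 209 × 2.000 = 417.9 lbmol/h.
N₂ fed = 417.9 × 79/21 = 1572 lbmol/h.
Fuel reacted = 0.704 × 59.7 → ξ = 42.03 lbmol/h.
Outlet (n = n₀ + ν ξ):
  C₂H₆: 59.7 − 1(42.03) = 17.67
  O₂: 417.9 − 3.5(42.03) = 270.8
  N₂: 1572 (inert)
  CO₂: 0 + 2(42.03) = 84.06
  H₂O: 0 + 3(42.03) = 126.1
Total out = 17.67 + 270.8 + 1572 + 84.06 + 126.1 = 2071 lbmol/h.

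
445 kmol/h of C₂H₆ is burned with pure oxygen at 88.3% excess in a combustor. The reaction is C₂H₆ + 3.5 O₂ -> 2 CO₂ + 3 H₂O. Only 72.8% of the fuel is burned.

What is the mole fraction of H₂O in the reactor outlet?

Stoichiometric O₂ = 3.5 × 445 = 1558 kmol/h; O₂ fed = 1558 × 1.883 = 2933 kmol/h.
Fuel reacted = 0.728 × 445 → ξ = 324 kmol/h.
Outlet (n = n₀ + ν ξ):
  C₂H₆: 445 − 1(324) = 121
  O₂: 2933 − 3.5(324) = 1799
  CO₂: 0 + 2(324) = 647.9
  H₂O: 0 + 3(324) = 971.9
Total out = 3540 kmol/h; y_H₂O = 971.9 / 3540 = 0.2746.

0.275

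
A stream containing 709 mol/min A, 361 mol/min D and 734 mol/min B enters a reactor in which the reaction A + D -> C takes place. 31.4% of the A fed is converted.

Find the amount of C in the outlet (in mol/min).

223 mol/min

A reacted = 0.314 × 709 = 222.6 mol/min; ν_A = −1, so ξ = 222.6/1 = 222.6 mol/min.
Outlet amounts (n = n₀ + ν ξ):
  A: 709 − 1(222.6) = 486.4
  D: 361 − 1(222.6) = 138.4
  C: 0 + 1(222.6) = 222.6
  B: 734 (inert)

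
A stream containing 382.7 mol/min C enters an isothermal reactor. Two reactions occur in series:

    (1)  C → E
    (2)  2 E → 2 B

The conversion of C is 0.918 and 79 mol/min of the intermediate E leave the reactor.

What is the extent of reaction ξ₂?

ξ₂ = 136 mol/min

Conversion of C: C consumed = 1ξ₁ = 0.918 × 382.7 → ξ₁ = 351.3 mol/min.
E balance: n_E = 0 + 1ξ₁ − 2ξ₂ = 79 → ξ₂ = (1·351.3 − 79)/2 = 136.2 mol/min.
Outlet amounts (n = n₀ + Σ ν·ξ):
  C: 382.7 − 1(351.3) = 31.38
  E: 0 + 1(351.3) − 2(136.2) = 79
  B: 0 + 2(136.2) = 272.3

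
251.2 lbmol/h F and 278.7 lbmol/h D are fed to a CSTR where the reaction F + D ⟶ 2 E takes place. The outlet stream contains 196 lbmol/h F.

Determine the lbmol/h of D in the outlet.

For F: n = n₀ − 1ξ → 196 = 251.2 − 1ξ, giving ξ = 55.2 lbmol/h.
Outlet amounts (n = n₀ + ν ξ):
  F: 251.2 − 1(55.2) = 196
  D: 278.7 − 1(55.2) = 223.5
  E: 0 + 2(55.2) = 110.4

224 lbmol/h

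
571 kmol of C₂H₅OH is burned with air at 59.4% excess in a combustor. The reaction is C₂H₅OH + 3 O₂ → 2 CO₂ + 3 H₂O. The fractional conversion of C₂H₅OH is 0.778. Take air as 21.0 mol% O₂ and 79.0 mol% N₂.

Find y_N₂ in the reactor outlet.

0.733

Stoichiometric O₂ = 3 × 571 = 1713 kmol; O₂ fed = 1713 × 1.594 = 2731 kmol.
N₂ fed = 2731 × 79/21 = 10270 kmol.
Fuel reacted = 0.778 × 571 → ξ = 444.2 kmol.
Outlet (n = n₀ + ν ξ):
  C₂H₅OH: 571 − 1(444.2) = 126.8
  O₂: 2731 − 3(444.2) = 1398
  N₂: 10270 (inert)
  CO₂: 0 + 2(444.2) = 888.5
  H₂O: 0 + 3(444.2) = 1333
Total out = 14020 kmol; y_N₂ = 10270 / 14020 = 0.7328.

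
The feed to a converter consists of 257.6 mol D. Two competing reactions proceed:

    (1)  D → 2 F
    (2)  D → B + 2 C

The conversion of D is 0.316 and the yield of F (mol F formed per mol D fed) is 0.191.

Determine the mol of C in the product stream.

114 mol

Yield of F: 2ξ₁ / 257.6 = 0.191 → ξ₁ = 24.6 mol.
Conversion of D: 1ξ₁ + 1ξ₂ = 0.316 × 257.6 = 81.4 → ξ₂ = 56.8 mol.
Outlet amounts (n = n₀ + Σ ν·ξ):
  D: 257.6 − 1(24.6) − 1(56.8) = 176.2
  F: 0 + 2(24.6) = 49.2
  B: 0 + 1(56.8) = 56.8
  C: 0 + 2(56.8) = 113.6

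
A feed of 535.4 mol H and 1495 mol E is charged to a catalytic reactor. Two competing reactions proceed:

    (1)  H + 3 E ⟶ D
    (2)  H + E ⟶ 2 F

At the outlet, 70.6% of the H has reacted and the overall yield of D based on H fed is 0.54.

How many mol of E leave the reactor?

Yield of D: 1ξ₁ / 535.4 = 0.54 → ξ₁ = 289.1 mol.
Conversion of H: 1ξ₁ + 1ξ₂ = 0.706 × 535.4 = 378 → ξ₂ = 88.88 mol.
Outlet amounts (n = n₀ + Σ ν·ξ):
  H: 535.4 − 1(289.1) − 1(88.88) = 157.4
  E: 1495 − 3(289.1) − 1(88.88) = 538.8
  D: 0 + 1(289.1) = 289.1
  F: 0 + 2(88.88) = 177.8

539 mol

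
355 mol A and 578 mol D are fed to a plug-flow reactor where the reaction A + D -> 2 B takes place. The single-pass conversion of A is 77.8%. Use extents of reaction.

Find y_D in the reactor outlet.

A reacted = 0.778 × 355 = 276.2 mol; ν_A = −1, so ξ = 276.2/1 = 276.2 mol.
Outlet amounts (n = n₀ + ν ξ):
  A: 355 − 1(276.2) = 78.81
  D: 578 − 1(276.2) = 301.8
  B: 0 + 2(276.2) = 552.4
Total out = 933 mol; y_D = 301.8 / 933 = 0.3235.

0.323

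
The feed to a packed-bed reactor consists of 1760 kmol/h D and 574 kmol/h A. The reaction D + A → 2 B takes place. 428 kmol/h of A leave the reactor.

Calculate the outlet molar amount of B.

For A: n = n₀ − 1ξ → 428 = 574 − 1ξ, giving ξ = 146 kmol/h.
Outlet amounts (n = n₀ + ν ξ):
  D: 1760 − 1(146) = 1614
  A: 574 − 1(146) = 428
  B: 0 + 2(146) = 292

292 kmol/h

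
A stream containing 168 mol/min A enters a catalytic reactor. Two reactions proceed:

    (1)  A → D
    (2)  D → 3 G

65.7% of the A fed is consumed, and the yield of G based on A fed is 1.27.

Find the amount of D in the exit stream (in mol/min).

39.3 mol/min

Conversion of A: A consumed = 1ξ₁ = 0.657 × 168 → ξ₁ = 110.4 mol/min.
Yield of G: 3ξ₂ / 168 = 1.27 → ξ₂ = 71.12 mol/min.
Outlet amounts (n = n₀ + Σ ν·ξ):
  A: 168 − 1(110.4) = 57.62
  D: 0 + 1(110.4) − 1(71.12) = 39.26
  G: 0 + 3(71.12) = 213.4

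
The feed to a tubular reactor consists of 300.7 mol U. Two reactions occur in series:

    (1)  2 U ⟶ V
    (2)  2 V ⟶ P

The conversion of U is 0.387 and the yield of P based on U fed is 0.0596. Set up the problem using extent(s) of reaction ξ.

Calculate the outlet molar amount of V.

Conversion of U: U consumed = 2ξ₁ = 0.387 × 300.7 → ξ₁ = 58.19 mol.
Yield of P: 1ξ₂ / 300.7 = 0.0596 → ξ₂ = 17.92 mol.
Outlet amounts (n = n₀ + Σ ν·ξ):
  U: 300.7 − 2(58.19) = 184.3
  V: 0 + 1(58.19) − 2(17.92) = 22.34
  P: 0 + 1(17.92) = 17.92

22.3 mol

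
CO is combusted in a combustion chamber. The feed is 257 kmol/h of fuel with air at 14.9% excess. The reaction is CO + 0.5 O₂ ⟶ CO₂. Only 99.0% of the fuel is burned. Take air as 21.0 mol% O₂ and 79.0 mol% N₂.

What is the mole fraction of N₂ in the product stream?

0.667

Stoichiometric O₂ = 0.5 × 257 = 128.5 kmol/h; O₂ fed = 128.5 × 1.149 = 147.6 kmol/h.
N₂ fed = 147.6 × 79/21 = 555.4 kmol/h.
Fuel reacted = 0.99 × 257 → ξ = 254.4 kmol/h.
Outlet (n = n₀ + ν ξ):
  CO: 257 − 1(254.4) = 2.57
  O₂: 147.6 − 0.5(254.4) = 20.43
  N₂: 555.4 (inert)
  CO₂: 0 + 1(254.4) = 254.4
Total out = 832.9 kmol/h; y_N₂ = 555.4 / 832.9 = 0.6669.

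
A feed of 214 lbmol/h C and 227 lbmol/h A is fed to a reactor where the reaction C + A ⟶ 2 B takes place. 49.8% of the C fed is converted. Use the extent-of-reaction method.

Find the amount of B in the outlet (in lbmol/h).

C reacted = 0.498 × 214 = 106.6 lbmol/h; ν_C = −1, so ξ = 106.6/1 = 106.6 lbmol/h.
Outlet amounts (n = n₀ + ν ξ):
  C: 214 − 1(106.6) = 107.4
  A: 227 − 1(106.6) = 120.4
  B: 0 + 2(106.6) = 213.1

213 lbmol/h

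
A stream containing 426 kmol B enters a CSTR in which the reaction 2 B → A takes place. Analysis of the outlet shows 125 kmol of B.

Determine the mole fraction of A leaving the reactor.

For B: n = n₀ − 2ξ → 125 = 426 − 2ξ, giving ξ = 150.5 kmol.
Outlet amounts (n = n₀ + ν ξ):
  B: 426 − 2(150.5) = 125
  A: 0 + 1(150.5) = 150.5
Total out = 275.5 kmol; y_A = 150.5 / 275.5 = 0.5463.

0.546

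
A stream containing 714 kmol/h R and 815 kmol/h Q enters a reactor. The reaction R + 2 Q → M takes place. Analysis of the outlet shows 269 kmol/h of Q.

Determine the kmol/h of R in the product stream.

For Q: n = n₀ − 2ξ → 269 = 815 − 2ξ, giving ξ = 273 kmol/h.
Outlet amounts (n = n₀ + ν ξ):
  R: 714 − 1(273) = 441
  Q: 815 − 2(273) = 269
  M: 0 + 1(273) = 273

441 kmol/h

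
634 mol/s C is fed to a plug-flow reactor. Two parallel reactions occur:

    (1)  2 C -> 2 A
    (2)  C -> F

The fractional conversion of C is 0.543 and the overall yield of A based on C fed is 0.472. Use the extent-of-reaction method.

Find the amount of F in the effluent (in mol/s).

Yield of A: 2ξ₁ / 634 = 0.472 → ξ₁ = 149.6 mol/s.
Conversion of C: 2ξ₁ + 1ξ₂ = 0.543 × 634 = 344.3 → ξ₂ = 45.01 mol/s.
Outlet amounts (n = n₀ + Σ ν·ξ):
  C: 634 − 2(149.6) − 1(45.01) = 289.7
  A: 0 + 2(149.6) = 299.2
  F: 0 + 1(45.01) = 45.01

45 mol/s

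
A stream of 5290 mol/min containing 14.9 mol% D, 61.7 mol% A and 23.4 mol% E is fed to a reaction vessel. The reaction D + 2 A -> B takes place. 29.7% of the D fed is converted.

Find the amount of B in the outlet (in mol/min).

D reacted = 0.297 × 788.2 = 234.1 mol/min; ν_D = −1, so ξ = 234.1/1 = 234.1 mol/min.
Outlet amounts (n = n₀ + ν ξ):
  D: 788.2 − 1(234.1) = 554.1
  A: 3264 − 2(234.1) = 2796
  B: 0 + 1(234.1) = 234.1
  E: 1238 (inert)

234 mol/min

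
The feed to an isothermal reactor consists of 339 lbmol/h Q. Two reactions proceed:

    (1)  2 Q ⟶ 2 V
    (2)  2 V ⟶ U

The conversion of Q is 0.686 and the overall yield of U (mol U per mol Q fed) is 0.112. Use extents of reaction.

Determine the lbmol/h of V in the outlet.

Conversion of Q: Q consumed = 2ξ₁ = 0.686 × 339 → ξ₁ = 116.3 lbmol/h.
Yield of U: 1ξ₂ / 339 = 0.112 → ξ₂ = 37.97 lbmol/h.
Outlet amounts (n = n₀ + Σ ν·ξ):
  Q: 339 − 2(116.3) = 106.4
  V: 0 + 2(116.3) − 2(37.97) = 156.6
  U: 0 + 1(37.97) = 37.97

157 lbmol/h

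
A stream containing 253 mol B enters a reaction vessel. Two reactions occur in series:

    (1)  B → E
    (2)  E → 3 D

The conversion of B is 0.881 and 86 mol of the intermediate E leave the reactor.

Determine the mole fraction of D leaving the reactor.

Conversion of B: B consumed = 1ξ₁ = 0.881 × 253 → ξ₁ = 222.9 mol.
E balance: n_E = 0 + 1ξ₁ − 1ξ₂ = 86 → ξ₂ = (1·222.9 − 86)/1 = 136.9 mol.
Outlet amounts (n = n₀ + Σ ν·ξ):
  B: 253 − 1(222.9) = 30.11
  E: 0 + 1(222.9) − 1(136.9) = 86
  D: 0 + 3(136.9) = 410.7
Total out = 526.8 mol; y_D = 410.7 / 526.8 = 0.7796.

0.78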